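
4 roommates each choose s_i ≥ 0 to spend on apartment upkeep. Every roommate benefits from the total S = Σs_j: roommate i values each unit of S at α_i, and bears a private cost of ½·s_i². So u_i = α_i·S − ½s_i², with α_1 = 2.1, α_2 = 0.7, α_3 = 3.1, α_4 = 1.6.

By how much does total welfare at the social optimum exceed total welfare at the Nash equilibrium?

Roommate i's FOC: ∂u_i/∂s_i = α_i − s_i = 0, so s_i* = α_i.
NE contributions = (2.1, 0.7, 3.1, 1.6); S = 7.5.
W^NE = (Σα)·S − ½Σα_i² = 7.5² − ½·17.07 = 47.715.
Planner sets s_i = Σα_j = 7.5 for every i, so S^SO = 4·7.5 = 30.
W^SO = (Σα)·S^SO − ½·4·(Σα)² = (4/2)·7.5² = 112.5.
Deadweight loss = W^SO − W^NE = 64.785.

64.785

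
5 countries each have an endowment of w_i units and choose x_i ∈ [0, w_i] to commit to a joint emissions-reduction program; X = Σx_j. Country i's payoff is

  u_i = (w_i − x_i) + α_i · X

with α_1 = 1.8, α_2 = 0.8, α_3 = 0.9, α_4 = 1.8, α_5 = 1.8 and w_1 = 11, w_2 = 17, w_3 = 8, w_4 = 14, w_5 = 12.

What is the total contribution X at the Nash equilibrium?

37

∂u_i/∂x_i = α_i − 1, so country i contributes w_i if α_i > 1, else 0.
α_i > 1 for i ∈ {1, 4, 5}; NE contributions (11, 0, 0, 14, 12), X = 37.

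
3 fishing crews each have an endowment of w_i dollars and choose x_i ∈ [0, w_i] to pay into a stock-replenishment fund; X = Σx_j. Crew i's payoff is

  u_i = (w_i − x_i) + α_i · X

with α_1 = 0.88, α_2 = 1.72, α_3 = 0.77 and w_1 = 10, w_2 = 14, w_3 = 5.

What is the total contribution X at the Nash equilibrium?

14

∂u_i/∂x_i = α_i − 1, so crew i contributes w_i if α_i > 1, else 0.
α_i > 1 for i ∈ {2}; NE contributions (0, 14, 0), X = 14.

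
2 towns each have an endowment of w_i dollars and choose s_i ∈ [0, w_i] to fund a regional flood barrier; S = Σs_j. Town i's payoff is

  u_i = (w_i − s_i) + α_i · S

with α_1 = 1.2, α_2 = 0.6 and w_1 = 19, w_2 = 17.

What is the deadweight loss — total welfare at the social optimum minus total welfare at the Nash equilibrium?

13.6

∂u_i/∂s_i = α_i − 1, so town i contributes w_i if α_i > 1, else 0.
α_i > 1 for i ∈ {1}; NE contributions (19, 0), S = 19.
W^NE = Σw_i − S^NE + (Σα_i)·S^NE = 36 + 0.8·19 = 51.2.
Planner: ∂(Σu_j)/∂s_i = Σα_j − 1 = 0.8 > 0, so everyone contributes w_i; S^SO = 36, W^SO = 36 + 0.8·36 = 64.8.
Deadweight loss = 13.6.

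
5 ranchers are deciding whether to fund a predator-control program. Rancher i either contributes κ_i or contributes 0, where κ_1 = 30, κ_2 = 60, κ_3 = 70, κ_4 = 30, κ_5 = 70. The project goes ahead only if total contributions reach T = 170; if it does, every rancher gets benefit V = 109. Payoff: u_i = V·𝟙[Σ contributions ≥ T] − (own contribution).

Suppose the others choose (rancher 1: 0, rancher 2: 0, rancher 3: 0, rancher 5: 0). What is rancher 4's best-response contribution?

0

Others' total = 0. Even contributing 30 gives 30 < 170: no benefit either way.
Best response: 0.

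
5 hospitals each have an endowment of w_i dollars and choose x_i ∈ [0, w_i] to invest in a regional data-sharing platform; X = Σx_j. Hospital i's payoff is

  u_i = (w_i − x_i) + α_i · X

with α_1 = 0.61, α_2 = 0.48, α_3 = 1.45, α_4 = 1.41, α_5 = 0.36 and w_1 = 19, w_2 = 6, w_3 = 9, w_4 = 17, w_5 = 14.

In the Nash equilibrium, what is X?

26

∂u_i/∂x_i = α_i − 1, so hospital i contributes w_i if α_i > 1, else 0.
α_i > 1 for i ∈ {3, 4}; NE contributions (0, 0, 9, 17, 0), X = 26.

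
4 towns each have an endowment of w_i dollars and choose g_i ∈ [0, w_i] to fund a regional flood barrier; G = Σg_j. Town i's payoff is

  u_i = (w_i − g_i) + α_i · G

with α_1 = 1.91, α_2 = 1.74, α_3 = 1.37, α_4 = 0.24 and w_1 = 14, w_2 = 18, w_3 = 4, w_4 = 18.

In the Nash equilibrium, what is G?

∂u_i/∂g_i = α_i − 1, so town i contributes w_i if α_i > 1, else 0.
α_i > 1 for i ∈ {1, 2, 3}; NE contributions (14, 18, 4, 0), G = 36.

36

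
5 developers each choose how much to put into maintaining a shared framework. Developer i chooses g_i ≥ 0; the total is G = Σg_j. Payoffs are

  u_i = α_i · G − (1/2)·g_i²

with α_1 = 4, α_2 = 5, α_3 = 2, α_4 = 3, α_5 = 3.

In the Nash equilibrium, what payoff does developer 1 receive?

60

Developer i's FOC: ∂u_i/∂g_i = α_i − g_i = 0, so g_i* = α_i.
NE contributions = (4, 5, 2, 3, 3); G = 17.
u_1 = α_1·G − ½·(g_1)² = 4·17 − ½·4² = 60.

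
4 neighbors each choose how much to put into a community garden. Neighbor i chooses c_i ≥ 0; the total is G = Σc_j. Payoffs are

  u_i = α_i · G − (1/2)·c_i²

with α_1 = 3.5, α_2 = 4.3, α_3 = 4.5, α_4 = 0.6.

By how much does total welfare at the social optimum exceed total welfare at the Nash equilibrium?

192.085

Neighbor i's FOC: ∂u_i/∂c_i = α_i − c_i = 0, so c_i* = α_i.
NE contributions = (3.5, 4.3, 4.5, 0.6); G = 12.9.
W^NE = (Σα)·G − ½Σα_i² = 12.9² − ½·51.35 = 140.735.
Planner sets c_i = Σα_j = 12.9 for every i, so G^SO = 4·12.9 = 51.6.
W^SO = (Σα)·G^SO − ½·4·(Σα)² = (4/2)·12.9² = 332.82.
Deadweight loss = W^SO − W^NE = 192.085.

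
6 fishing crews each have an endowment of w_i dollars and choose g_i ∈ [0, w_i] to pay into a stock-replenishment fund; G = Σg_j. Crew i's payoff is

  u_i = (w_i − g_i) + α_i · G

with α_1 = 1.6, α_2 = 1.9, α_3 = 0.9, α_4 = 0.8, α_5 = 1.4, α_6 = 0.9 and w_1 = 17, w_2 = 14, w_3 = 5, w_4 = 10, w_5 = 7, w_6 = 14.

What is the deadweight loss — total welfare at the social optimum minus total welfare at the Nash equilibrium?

188.5

∂u_i/∂g_i = α_i − 1, so crew i contributes w_i if α_i > 1, else 0.
α_i > 1 for i ∈ {1, 2, 5}; NE contributions (17, 14, 0, 0, 7, 0), G = 38.
W^NE = Σw_i − G^NE + (Σα_i)·G^NE = 67 + 6.5·38 = 314.
Planner: ∂(Σu_j)/∂g_i = Σα_j − 1 = 6.5 > 0, so everyone contributes w_i; G^SO = 67, W^SO = 67 + 6.5·67 = 502.5.
Deadweight loss = 188.5.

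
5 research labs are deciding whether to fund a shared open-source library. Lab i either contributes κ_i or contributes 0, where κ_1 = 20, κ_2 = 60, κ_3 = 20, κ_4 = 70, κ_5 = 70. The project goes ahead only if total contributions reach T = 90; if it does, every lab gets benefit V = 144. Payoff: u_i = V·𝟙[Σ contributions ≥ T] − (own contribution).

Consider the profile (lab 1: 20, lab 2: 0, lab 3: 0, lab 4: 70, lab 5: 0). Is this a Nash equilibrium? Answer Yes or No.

Yes

Total = 90 ≥ 90: provided.
Lab 1 (pledges 20, payoff 124): dropping to 0 → total 70, payoff 0. No gain.
Lab 2 (pledges 0, payoff 144): pledging 60 → total 150, payoff 84. No gain.
Lab 3 (pledges 0, payoff 144): pledging 20 → total 110, payoff 124. No gain.
Lab 4 (pledges 70, payoff 74): dropping to 0 → total 20, payoff 0. No gain.
Lab 5 (pledges 0, payoff 144): pledging 70 → total 160, payoff 74. No gain.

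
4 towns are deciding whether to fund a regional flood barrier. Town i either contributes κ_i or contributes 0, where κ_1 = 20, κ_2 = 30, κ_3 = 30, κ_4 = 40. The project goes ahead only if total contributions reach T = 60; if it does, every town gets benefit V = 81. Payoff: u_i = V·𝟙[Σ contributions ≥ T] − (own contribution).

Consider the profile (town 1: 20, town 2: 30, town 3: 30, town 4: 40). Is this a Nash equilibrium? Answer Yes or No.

No

Total = 120 ≥ 60: provided.
Town 1 (pledges 20, payoff 61): dropping to 0 → total 100, payoff 81. Profitable deviation.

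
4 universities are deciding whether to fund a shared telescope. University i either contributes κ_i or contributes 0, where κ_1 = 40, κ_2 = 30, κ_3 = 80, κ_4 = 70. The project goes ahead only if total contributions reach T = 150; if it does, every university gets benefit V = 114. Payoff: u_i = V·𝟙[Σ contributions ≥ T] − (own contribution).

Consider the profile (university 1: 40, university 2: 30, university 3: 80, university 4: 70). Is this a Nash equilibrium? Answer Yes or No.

No

Total = 220 ≥ 150: provided.
University 1 (pledges 40, payoff 74): dropping to 0 → total 180, payoff 114. Profitable deviation.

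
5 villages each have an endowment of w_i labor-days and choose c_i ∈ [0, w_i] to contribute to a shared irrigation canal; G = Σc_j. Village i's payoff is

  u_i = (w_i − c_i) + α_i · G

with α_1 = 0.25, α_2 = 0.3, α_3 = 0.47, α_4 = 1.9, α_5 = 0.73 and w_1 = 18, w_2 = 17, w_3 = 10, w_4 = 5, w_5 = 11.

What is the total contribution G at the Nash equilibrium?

∂u_i/∂c_i = α_i − 1, so village i contributes w_i if α_i > 1, else 0.
α_i > 1 for i ∈ {4}; NE contributions (0, 0, 0, 5, 0), G = 5.

5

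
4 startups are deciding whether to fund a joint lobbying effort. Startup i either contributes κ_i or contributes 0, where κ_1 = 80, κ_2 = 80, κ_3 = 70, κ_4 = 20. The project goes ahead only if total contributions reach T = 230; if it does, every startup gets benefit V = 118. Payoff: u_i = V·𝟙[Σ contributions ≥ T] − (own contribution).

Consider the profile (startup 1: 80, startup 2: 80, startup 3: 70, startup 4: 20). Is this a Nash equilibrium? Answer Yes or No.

No

Total = 250 ≥ 230: provided.
Startup 1 (pledges 80, payoff 38): dropping to 0 → total 170, payoff 0. No gain.
Startup 2 (pledges 80, payoff 38): dropping to 0 → total 170, payoff 0. No gain.
Startup 3 (pledges 70, payoff 48): dropping to 0 → total 180, payoff 0. No gain.
Startup 4 (pledges 20, payoff 98): dropping to 0 → total 230, payoff 118. Profitable deviation.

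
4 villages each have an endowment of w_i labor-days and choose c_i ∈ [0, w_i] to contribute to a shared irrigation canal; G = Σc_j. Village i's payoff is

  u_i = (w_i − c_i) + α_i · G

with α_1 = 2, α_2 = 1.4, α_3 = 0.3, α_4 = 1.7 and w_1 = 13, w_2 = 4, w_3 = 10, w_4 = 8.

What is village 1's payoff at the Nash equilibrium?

∂u_i/∂c_i = α_i − 1, so village i contributes w_i if α_i > 1, else 0.
α_i > 1 for i ∈ {1, 2, 4}; NE contributions (13, 4, 0, 8), G = 25.
u_1 = (13 − 13) + 2·25 = 50.

50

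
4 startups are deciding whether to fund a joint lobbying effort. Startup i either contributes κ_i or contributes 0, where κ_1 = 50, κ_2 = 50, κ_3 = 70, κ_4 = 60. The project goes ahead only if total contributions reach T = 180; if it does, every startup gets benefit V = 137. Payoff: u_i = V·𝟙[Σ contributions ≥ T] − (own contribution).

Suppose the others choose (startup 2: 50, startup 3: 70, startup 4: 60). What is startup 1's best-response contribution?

0

Others' total = 180 ≥ 180; contributing adds cost 50 for no extra benefit.
Best response: 0.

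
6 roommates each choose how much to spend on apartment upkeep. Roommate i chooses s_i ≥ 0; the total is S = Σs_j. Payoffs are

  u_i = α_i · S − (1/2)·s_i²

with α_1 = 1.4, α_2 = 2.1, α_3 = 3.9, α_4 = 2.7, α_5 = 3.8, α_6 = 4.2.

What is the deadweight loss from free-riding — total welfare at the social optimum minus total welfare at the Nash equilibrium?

685.695

Roommate i's FOC: ∂u_i/∂s_i = α_i − s_i = 0, so s_i* = α_i.
NE contributions = (1.4, 2.1, 3.9, 2.7, 3.8, 4.2); S = 18.1.
W^NE = (Σα)·S − ½Σα_i² = 18.1² − ½·60.95 = 297.135.
Planner sets s_i = Σα_j = 18.1 for every i, so S^SO = 6·18.1 = 108.6.
W^SO = (Σα)·S^SO − ½·6·(Σα)² = (6/2)·18.1² = 982.83.
Deadweight loss = W^SO − W^NE = 685.695.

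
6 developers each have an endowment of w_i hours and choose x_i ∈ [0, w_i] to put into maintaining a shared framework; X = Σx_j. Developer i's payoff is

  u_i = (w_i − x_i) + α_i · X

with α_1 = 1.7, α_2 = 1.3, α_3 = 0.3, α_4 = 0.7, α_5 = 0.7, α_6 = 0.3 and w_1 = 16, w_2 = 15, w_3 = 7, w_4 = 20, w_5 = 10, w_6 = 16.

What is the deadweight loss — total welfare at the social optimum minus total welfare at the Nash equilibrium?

∂u_i/∂x_i = α_i − 1, so developer i contributes w_i if α_i > 1, else 0.
α_i > 1 for i ∈ {1, 2}; NE contributions (16, 15, 0, 0, 0, 0), X = 31.
W^NE = Σw_i − X^NE + (Σα_i)·X^NE = 84 + 4·31 = 208.
Planner: ∂(Σu_j)/∂x_i = Σα_j − 1 = 4 > 0, so everyone contributes w_i; X^SO = 84, W^SO = 84 + 4·84 = 420.
Deadweight loss = 212.

212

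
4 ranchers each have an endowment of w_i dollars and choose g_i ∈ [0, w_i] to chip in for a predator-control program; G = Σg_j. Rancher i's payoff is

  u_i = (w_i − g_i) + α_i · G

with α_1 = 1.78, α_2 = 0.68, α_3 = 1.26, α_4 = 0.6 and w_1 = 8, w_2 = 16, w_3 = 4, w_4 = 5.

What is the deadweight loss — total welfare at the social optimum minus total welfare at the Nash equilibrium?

69.72

∂u_i/∂g_i = α_i − 1, so rancher i contributes w_i if α_i > 1, else 0.
α_i > 1 for i ∈ {1, 3}; NE contributions (8, 0, 4, 0), G = 12.
W^NE = Σw_i − G^NE + (Σα_i)·G^NE = 33 + 3.32·12 = 72.84.
Planner: ∂(Σu_j)/∂g_i = Σα_j − 1 = 3.32 > 0, so everyone contributes w_i; G^SO = 33, W^SO = 33 + 3.32·33 = 142.56.
Deadweight loss = 69.72.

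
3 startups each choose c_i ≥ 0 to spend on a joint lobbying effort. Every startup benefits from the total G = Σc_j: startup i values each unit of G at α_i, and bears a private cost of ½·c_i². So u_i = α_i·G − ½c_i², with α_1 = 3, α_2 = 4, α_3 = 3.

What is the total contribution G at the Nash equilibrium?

10

Startup i's FOC: ∂u_i/∂c_i = α_i − c_i = 0, so c_i* = α_i.
NE contributions = (3, 4, 3); G = 10.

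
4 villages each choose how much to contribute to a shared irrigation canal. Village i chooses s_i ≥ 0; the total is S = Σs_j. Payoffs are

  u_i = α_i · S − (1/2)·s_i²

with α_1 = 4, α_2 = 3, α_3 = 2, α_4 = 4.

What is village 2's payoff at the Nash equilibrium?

Village i's FOC: ∂u_i/∂s_i = α_i − s_i = 0, so s_i* = α_i.
NE contributions = (4, 3, 2, 4); S = 13.
u_2 = α_2·S − ½·(s_2)² = 3·13 − ½·3² = 34.5.

34.5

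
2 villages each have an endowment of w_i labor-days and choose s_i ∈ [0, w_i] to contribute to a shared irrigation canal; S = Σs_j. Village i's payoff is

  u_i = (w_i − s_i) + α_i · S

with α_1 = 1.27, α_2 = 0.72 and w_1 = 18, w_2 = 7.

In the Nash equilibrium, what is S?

∂u_i/∂s_i = α_i − 1, so village i contributes w_i if α_i > 1, else 0.
α_i > 1 for i ∈ {1}; NE contributions (18, 0), S = 18.

18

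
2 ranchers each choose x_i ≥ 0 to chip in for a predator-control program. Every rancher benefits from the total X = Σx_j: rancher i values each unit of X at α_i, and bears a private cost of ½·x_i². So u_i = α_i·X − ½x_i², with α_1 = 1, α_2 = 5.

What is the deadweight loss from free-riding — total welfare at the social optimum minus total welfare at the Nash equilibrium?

13

Rancher i's FOC: ∂u_i/∂x_i = α_i − x_i = 0, so x_i* = α_i.
NE contributions = (1, 5); X = 6.
W^NE = (Σα)·X − ½Σα_i² = 6² − ½·26 = 23.
Planner sets x_i = Σα_j = 6 for every i, so X^SO = 2·6 = 12.
W^SO = (Σα)·X^SO − ½·2·(Σα)² = (2/2)·6² = 36.
Deadweight loss = W^SO − W^NE = 13.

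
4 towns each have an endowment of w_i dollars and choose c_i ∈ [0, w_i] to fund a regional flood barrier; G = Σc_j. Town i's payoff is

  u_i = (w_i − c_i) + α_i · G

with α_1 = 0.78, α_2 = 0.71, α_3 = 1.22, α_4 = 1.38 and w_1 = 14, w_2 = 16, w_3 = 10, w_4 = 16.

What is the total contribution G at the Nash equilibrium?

26

∂u_i/∂c_i = α_i − 1, so town i contributes w_i if α_i > 1, else 0.
α_i > 1 for i ∈ {3, 4}; NE contributions (0, 0, 10, 16), G = 26.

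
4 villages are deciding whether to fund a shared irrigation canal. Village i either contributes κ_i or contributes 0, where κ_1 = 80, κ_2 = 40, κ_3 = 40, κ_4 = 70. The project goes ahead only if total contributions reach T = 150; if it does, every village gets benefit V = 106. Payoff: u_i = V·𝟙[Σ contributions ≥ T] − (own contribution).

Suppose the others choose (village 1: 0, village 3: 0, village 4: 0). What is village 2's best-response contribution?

0

Others' total = 0. Even contributing 40 gives 40 < 150: no benefit either way.
Best response: 0.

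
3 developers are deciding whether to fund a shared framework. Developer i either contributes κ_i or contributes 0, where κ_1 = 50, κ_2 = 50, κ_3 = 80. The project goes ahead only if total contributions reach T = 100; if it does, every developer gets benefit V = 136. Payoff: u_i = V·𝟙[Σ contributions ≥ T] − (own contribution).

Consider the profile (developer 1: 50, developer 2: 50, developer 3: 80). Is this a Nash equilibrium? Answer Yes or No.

Total = 180 ≥ 100: provided.
Developer 1 (pledges 50, payoff 86): dropping to 0 → total 130, payoff 136. Profitable deviation.

No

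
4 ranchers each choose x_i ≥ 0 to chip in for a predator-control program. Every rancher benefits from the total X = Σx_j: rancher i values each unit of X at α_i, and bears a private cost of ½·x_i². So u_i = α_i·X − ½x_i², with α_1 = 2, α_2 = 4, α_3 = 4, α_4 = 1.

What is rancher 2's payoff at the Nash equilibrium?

Rancher i's FOC: ∂u_i/∂x_i = α_i − x_i = 0, so x_i* = α_i.
NE contributions = (2, 4, 4, 1); X = 11.
u_2 = α_2·X − ½·(x_2)² = 4·11 − ½·4² = 36.

36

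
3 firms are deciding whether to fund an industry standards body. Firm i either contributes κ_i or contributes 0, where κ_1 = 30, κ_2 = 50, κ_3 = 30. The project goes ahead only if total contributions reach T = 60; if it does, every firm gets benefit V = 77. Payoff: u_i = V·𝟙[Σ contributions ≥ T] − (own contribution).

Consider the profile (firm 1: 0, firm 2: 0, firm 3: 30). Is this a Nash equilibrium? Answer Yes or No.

No

Total = 30 < 60: not provided.
Firm 1 (pledges 0, payoff 0): pledging 30 → total 60, payoff 47. Profitable deviation.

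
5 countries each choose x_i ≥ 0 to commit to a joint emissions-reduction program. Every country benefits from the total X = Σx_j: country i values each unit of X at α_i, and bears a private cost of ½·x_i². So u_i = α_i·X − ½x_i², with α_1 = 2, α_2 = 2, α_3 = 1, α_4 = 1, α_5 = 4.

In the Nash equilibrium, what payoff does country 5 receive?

32

Country i's FOC: ∂u_i/∂x_i = α_i − x_i = 0, so x_i* = α_i.
NE contributions = (2, 2, 1, 1, 4); X = 10.
u_5 = α_5·X − ½·(x_5)² = 4·10 − ½·4² = 32.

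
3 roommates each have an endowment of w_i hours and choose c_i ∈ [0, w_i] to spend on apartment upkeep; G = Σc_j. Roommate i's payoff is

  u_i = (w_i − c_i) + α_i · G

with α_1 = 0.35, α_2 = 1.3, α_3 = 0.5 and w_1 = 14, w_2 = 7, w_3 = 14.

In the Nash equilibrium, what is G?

∂u_i/∂c_i = α_i − 1, so roommate i contributes w_i if α_i > 1, else 0.
α_i > 1 for i ∈ {2}; NE contributions (0, 7, 0), G = 7.

7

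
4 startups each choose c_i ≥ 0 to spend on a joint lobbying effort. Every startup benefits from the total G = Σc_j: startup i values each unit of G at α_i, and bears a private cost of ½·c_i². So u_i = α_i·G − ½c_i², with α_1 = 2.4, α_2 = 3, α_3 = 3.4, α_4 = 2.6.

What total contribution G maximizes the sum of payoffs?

45.6

Planner FOC: ∂(Σu_j)/∂c_i = (Σα_j) − c_i = 0, so c_i^SO = Σα_j = 11.4 for every i; G^SO = 45.6.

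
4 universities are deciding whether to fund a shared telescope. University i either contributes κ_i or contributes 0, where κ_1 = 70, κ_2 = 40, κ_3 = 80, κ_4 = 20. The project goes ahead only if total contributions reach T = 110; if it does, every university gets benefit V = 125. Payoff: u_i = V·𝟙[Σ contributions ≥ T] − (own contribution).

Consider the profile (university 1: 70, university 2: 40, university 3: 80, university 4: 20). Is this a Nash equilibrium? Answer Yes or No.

Total = 210 ≥ 110: provided.
University 1 (pledges 70, payoff 55): dropping to 0 → total 140, payoff 125. Profitable deviation.

No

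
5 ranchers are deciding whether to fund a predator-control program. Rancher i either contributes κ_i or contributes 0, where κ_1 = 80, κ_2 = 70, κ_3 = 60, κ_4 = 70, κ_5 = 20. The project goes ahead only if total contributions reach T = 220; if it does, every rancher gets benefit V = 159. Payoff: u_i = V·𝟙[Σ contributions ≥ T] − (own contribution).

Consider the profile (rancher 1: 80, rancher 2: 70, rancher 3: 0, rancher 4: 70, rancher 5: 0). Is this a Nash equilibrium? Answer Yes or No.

Yes

Total = 220 ≥ 220: provided.
Rancher 1 (pledges 80, payoff 79): dropping to 0 → total 140, payoff 0. No gain.
Rancher 2 (pledges 70, payoff 89): dropping to 0 → total 150, payoff 0. No gain.
Rancher 3 (pledges 0, payoff 159): pledging 60 → total 280, payoff 99. No gain.
Rancher 4 (pledges 70, payoff 89): dropping to 0 → total 150, payoff 0. No gain.
Rancher 5 (pledges 0, payoff 159): pledging 20 → total 240, payoff 139. No gain.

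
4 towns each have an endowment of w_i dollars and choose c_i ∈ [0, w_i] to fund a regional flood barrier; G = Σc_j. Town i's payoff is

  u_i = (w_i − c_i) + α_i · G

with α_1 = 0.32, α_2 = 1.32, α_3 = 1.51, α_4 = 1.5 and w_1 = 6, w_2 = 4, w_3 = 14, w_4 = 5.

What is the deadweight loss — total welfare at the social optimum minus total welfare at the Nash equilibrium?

21.9

∂u_i/∂c_i = α_i − 1, so town i contributes w_i if α_i > 1, else 0.
α_i > 1 for i ∈ {2, 3, 4}; NE contributions (0, 4, 14, 5), G = 23.
W^NE = Σw_i − G^NE + (Σα_i)·G^NE = 29 + 3.65·23 = 112.95.
Planner: ∂(Σu_j)/∂c_i = Σα_j − 1 = 3.65 > 0, so everyone contributes w_i; G^SO = 29, W^SO = 29 + 3.65·29 = 134.85.
Deadweight loss = 21.9.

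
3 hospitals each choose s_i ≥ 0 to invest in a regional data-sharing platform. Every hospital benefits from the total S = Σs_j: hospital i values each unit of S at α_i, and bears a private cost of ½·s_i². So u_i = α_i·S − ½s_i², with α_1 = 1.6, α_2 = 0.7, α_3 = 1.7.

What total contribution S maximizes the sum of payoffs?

12

Planner FOC: ∂(Σu_j)/∂s_i = (Σα_j) − s_i = 0, so s_i^SO = Σα_j = 4 for every i; S^SO = 12.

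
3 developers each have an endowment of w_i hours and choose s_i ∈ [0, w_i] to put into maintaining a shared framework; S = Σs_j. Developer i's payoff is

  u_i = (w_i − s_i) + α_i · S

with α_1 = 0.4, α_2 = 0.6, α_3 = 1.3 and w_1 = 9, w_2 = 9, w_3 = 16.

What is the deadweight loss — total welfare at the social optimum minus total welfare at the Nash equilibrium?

∂u_i/∂s_i = α_i − 1, so developer i contributes w_i if α_i > 1, else 0.
α_i > 1 for i ∈ {3}; NE contributions (0, 0, 16), S = 16.
W^NE = Σw_i − S^NE + (Σα_i)·S^NE = 34 + 1.3·16 = 54.8.
Planner: ∂(Σu_j)/∂s_i = Σα_j − 1 = 1.3 > 0, so everyone contributes w_i; S^SO = 34, W^SO = 34 + 1.3·34 = 78.2.
Deadweight loss = 23.4.

23.4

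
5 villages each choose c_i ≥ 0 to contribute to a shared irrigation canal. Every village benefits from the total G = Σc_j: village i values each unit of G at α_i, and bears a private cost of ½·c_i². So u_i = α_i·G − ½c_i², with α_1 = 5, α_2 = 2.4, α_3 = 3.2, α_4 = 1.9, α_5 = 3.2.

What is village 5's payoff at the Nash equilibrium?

45.12

Village i's FOC: ∂u_i/∂c_i = α_i − c_i = 0, so c_i* = α_i.
NE contributions = (5, 2.4, 3.2, 1.9, 3.2); G = 15.7.
u_5 = α_5·G − ½·(c_5)² = 3.2·15.7 − ½·3.2² = 45.12.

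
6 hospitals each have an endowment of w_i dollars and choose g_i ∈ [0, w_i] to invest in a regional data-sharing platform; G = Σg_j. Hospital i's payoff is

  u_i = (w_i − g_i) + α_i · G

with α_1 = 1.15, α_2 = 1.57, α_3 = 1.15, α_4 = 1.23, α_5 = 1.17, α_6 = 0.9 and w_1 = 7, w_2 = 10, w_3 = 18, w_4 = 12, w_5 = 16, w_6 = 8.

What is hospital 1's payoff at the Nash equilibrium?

∂u_i/∂g_i = α_i − 1, so hospital i contributes w_i if α_i > 1, else 0.
α_i > 1 for i ∈ {1, 2, 3, 4, 5}; NE contributions (7, 10, 18, 12, 16, 0), G = 63.
u_1 = (7 − 7) + 1.15·63 = 72.45.

72.45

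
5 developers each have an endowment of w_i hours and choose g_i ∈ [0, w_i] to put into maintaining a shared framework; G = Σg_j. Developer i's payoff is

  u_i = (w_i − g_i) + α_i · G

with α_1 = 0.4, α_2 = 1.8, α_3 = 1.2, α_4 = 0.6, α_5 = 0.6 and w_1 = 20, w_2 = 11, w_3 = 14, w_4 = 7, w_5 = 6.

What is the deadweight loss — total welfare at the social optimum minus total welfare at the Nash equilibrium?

∂u_i/∂g_i = α_i − 1, so developer i contributes w_i if α_i > 1, else 0.
α_i > 1 for i ∈ {2, 3}; NE contributions (0, 11, 14, 0, 0), G = 25.
W^NE = Σw_i − G^NE + (Σα_i)·G^NE = 58 + 3.6·25 = 148.
Planner: ∂(Σu_j)/∂g_i = Σα_j − 1 = 3.6 > 0, so everyone contributes w_i; G^SO = 58, W^SO = 58 + 3.6·58 = 266.8.
Deadweight loss = 118.8.

118.8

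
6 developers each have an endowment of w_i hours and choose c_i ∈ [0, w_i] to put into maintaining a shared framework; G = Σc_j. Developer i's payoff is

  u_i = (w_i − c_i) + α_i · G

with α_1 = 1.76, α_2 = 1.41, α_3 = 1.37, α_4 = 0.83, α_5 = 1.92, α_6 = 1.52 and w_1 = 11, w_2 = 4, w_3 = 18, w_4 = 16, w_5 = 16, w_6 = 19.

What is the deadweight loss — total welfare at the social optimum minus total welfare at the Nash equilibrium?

∂u_i/∂c_i = α_i − 1, so developer i contributes w_i if α_i > 1, else 0.
α_i > 1 for i ∈ {1, 2, 3, 5, 6}; NE contributions (11, 4, 18, 0, 16, 19), G = 68.
W^NE = Σw_i − G^NE + (Σα_i)·G^NE = 84 + 7.81·68 = 615.08.
Planner: ∂(Σu_j)/∂c_i = Σα_j − 1 = 7.81 > 0, so everyone contributes w_i; G^SO = 84, W^SO = 84 + 7.81·84 = 740.04.
Deadweight loss = 124.96.

124.96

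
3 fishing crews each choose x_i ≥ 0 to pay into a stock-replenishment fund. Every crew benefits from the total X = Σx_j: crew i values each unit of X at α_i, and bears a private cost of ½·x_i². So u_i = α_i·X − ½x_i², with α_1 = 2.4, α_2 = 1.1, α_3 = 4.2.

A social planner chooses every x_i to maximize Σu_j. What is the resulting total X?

Planner FOC: ∂(Σu_j)/∂x_i = (Σα_j) − x_i = 0, so x_i^SO = Σα_j = 7.7 for every i; X^SO = 23.1.

23.1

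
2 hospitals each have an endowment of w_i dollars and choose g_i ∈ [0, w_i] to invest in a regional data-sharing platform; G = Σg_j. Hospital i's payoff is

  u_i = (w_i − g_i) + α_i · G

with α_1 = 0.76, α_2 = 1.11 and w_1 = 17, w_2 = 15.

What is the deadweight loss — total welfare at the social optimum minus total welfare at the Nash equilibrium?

∂u_i/∂g_i = α_i − 1, so hospital i contributes w_i if α_i > 1, else 0.
α_i > 1 for i ∈ {2}; NE contributions (0, 15), G = 15.
W^NE = Σw_i − G^NE + (Σα_i)·G^NE = 32 + 0.87·15 = 45.05.
Planner: ∂(Σu_j)/∂g_i = Σα_j − 1 = 0.87 > 0, so everyone contributes w_i; G^SO = 32, W^SO = 32 + 0.87·32 = 59.84.
Deadweight loss = 14.79.

14.79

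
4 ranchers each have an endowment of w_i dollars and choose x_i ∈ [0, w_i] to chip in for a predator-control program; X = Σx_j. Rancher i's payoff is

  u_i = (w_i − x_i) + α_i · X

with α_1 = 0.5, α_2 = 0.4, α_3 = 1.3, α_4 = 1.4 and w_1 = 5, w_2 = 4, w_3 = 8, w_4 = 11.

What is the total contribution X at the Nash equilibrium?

∂u_i/∂x_i = α_i − 1, so rancher i contributes w_i if α_i > 1, else 0.
α_i > 1 for i ∈ {3, 4}; NE contributions (0, 0, 8, 11), X = 19.

19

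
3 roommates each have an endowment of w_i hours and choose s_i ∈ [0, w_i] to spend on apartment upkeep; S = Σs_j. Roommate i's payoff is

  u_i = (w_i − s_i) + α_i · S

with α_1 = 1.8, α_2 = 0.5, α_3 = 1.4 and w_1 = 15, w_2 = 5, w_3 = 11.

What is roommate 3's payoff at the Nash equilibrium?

∂u_i/∂s_i = α_i − 1, so roommate i contributes w_i if α_i > 1, else 0.
α_i > 1 for i ∈ {1, 3}; NE contributions (15, 0, 11), S = 26.
u_3 = (11 − 11) + 1.4·26 = 36.4.

36.4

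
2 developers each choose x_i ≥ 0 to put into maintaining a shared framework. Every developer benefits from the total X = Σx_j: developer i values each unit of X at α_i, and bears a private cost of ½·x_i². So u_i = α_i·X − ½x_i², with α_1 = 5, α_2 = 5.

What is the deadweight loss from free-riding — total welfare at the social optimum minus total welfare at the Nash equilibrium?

25

Developer i's FOC: ∂u_i/∂x_i = α_i − x_i = 0, so x_i* = α_i.
NE contributions = (5, 5); X = 10.
W^NE = (Σα)·X − ½Σα_i² = 10² − ½·50 = 75.
Planner sets x_i = Σα_j = 10 for every i, so X^SO = 2·10 = 20.
W^SO = (Σα)·X^SO − ½·2·(Σα)² = (2/2)·10² = 100.
Deadweight loss = W^SO − W^NE = 25.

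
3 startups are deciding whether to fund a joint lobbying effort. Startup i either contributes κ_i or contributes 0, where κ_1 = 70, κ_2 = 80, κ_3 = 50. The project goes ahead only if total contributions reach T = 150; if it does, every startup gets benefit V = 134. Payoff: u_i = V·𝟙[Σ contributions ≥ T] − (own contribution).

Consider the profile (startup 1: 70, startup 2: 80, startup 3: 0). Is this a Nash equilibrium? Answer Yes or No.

Total = 150 ≥ 150: provided.
Startup 1 (pledges 70, payoff 64): dropping to 0 → total 80, payoff 0. No gain.
Startup 2 (pledges 80, payoff 54): dropping to 0 → total 70, payoff 0. No gain.
Startup 3 (pledges 0, payoff 134): pledging 50 → total 200, payoff 84. No gain.

Yes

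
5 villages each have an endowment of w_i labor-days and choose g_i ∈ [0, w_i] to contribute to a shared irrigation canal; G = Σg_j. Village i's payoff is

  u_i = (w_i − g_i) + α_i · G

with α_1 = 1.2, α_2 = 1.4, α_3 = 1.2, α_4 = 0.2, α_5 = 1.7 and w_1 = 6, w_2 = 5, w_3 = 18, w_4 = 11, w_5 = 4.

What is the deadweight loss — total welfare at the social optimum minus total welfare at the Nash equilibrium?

∂u_i/∂g_i = α_i − 1, so village i contributes w_i if α_i > 1, else 0.
α_i > 1 for i ∈ {1, 2, 3, 5}; NE contributions (6, 5, 18, 0, 4), G = 33.
W^NE = Σw_i − G^NE + (Σα_i)·G^NE = 44 + 4.7·33 = 199.1.
Planner: ∂(Σu_j)/∂g_i = Σα_j − 1 = 4.7 > 0, so everyone contributes w_i; G^SO = 44, W^SO = 44 + 4.7·44 = 250.8.
Deadweight loss = 51.7.

51.7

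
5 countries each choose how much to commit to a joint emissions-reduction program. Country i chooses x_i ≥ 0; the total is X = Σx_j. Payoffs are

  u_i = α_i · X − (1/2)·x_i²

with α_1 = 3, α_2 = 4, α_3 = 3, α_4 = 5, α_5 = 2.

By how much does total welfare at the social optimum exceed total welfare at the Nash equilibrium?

465

Country i's FOC: ∂u_i/∂x_i = α_i − x_i = 0, so x_i* = α_i.
NE contributions = (3, 4, 3, 5, 2); X = 17.
W^NE = (Σα)·X − ½Σα_i² = 17² − ½·63 = 257.5.
Planner sets x_i = Σα_j = 17 for every i, so X^SO = 5·17 = 85.
W^SO = (Σα)·X^SO − ½·5·(Σα)² = (5/2)·17² = 722.5.
Deadweight loss = W^SO − W^NE = 465.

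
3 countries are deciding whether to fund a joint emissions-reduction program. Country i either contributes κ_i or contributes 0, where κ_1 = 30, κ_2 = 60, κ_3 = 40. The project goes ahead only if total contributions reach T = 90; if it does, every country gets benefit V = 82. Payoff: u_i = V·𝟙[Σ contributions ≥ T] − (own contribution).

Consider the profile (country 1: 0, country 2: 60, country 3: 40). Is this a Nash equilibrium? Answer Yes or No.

Yes

Total = 100 ≥ 90: provided.
Country 1 (pledges 0, payoff 82): pledging 30 → total 130, payoff 52. No gain.
Country 2 (pledges 60, payoff 22): dropping to 0 → total 40, payoff 0. No gain.
Country 3 (pledges 40, payoff 42): dropping to 0 → total 60, payoff 0. No gain.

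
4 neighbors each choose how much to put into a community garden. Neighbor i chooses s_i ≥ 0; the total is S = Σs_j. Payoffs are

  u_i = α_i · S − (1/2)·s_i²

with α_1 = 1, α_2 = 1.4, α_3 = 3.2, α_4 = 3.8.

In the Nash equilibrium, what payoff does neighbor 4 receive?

28.5

Neighbor i's FOC: ∂u_i/∂s_i = α_i − s_i = 0, so s_i* = α_i.
NE contributions = (1, 1.4, 3.2, 3.8); S = 9.4.
u_4 = α_4·S − ½·(s_4)² = 3.8·9.4 − ½·3.8² = 28.5.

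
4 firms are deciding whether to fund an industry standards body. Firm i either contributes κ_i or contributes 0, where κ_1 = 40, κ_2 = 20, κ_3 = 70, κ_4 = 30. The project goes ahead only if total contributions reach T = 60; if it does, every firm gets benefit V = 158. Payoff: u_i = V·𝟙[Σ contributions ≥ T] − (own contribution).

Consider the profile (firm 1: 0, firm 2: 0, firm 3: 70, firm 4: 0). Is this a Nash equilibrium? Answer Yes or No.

Yes

Total = 70 ≥ 60: provided.
Firm 1 (pledges 0, payoff 158): pledging 40 → total 110, payoff 118. No gain.
Firm 2 (pledges 0, payoff 158): pledging 20 → total 90, payoff 138. No gain.
Firm 3 (pledges 70, payoff 88): dropping to 0 → total 0, payoff 0. No gain.
Firm 4 (pledges 0, payoff 158): pledging 30 → total 100, payoff 128. No gain.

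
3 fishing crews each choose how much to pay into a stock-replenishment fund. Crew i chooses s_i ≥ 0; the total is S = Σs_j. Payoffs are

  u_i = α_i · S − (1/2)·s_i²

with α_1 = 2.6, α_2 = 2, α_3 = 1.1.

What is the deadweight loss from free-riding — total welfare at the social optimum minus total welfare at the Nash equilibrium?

Crew i's FOC: ∂u_i/∂s_i = α_i − s_i = 0, so s_i* = α_i.
NE contributions = (2.6, 2, 1.1); S = 5.7.
W^NE = (Σα)·S − ½Σα_i² = 5.7² − ½·11.97 = 26.505.
Planner sets s_i = Σα_j = 5.7 for every i, so S^SO = 3·5.7 = 17.1.
W^SO = (Σα)·S^SO − ½·3·(Σα)² = (3/2)·5.7² = 48.735.
Deadweight loss = W^SO − W^NE = 22.23.

22.23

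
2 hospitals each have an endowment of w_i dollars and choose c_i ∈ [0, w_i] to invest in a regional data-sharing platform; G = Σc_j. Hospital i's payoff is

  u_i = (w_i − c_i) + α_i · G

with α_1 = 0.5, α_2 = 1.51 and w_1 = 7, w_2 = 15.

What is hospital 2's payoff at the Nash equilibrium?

∂u_i/∂c_i = α_i − 1, so hospital i contributes w_i if α_i > 1, else 0.
α_i > 1 for i ∈ {2}; NE contributions (0, 15), G = 15.
u_2 = (15 − 15) + 1.51·15 = 22.65.

22.65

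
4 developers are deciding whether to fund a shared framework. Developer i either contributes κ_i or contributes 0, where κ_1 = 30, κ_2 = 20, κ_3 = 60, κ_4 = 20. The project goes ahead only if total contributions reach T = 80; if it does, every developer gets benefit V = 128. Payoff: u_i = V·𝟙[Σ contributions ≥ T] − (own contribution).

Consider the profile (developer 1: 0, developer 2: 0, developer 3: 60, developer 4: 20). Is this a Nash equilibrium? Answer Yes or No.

Total = 80 ≥ 80: provided.
Developer 1 (pledges 0, payoff 128): pledging 30 → total 110, payoff 98. No gain.
Developer 2 (pledges 0, payoff 128): pledging 20 → total 100, payoff 108. No gain.
Developer 3 (pledges 60, payoff 68): dropping to 0 → total 20, payoff 0. No gain.
Developer 4 (pledges 20, payoff 108): dropping to 0 → total 60, payoff 0. No gain.

Yes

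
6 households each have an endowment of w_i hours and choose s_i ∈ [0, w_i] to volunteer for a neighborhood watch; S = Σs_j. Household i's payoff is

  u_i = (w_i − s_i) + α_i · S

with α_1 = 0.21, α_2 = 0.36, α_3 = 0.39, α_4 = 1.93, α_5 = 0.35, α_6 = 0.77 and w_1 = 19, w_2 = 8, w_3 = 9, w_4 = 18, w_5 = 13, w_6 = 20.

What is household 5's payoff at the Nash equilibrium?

19.3

∂u_i/∂s_i = α_i − 1, so household i contributes w_i if α_i > 1, else 0.
α_i > 1 for i ∈ {4}; NE contributions (0, 0, 0, 18, 0, 0), S = 18.
u_5 = (13 − 0) + 0.35·18 = 19.3.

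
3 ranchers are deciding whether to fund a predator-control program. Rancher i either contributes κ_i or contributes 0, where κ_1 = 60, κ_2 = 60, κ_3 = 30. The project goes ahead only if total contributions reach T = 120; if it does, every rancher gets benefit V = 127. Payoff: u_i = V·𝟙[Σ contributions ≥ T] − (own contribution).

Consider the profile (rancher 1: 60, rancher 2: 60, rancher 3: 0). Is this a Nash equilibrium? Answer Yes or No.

Total = 120 ≥ 120: provided.
Rancher 1 (pledges 60, payoff 67): dropping to 0 → total 60, payoff 0. No gain.
Rancher 2 (pledges 60, payoff 67): dropping to 0 → total 60, payoff 0. No gain.
Rancher 3 (pledges 0, payoff 127): pledging 30 → total 150, payoff 97. No gain.

Yes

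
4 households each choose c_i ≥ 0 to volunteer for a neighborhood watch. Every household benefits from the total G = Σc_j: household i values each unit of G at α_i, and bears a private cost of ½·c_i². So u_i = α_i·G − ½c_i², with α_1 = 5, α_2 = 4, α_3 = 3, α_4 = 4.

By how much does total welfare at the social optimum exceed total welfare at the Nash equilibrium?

Household i's FOC: ∂u_i/∂c_i = α_i − c_i = 0, so c_i* = α_i.
NE contributions = (5, 4, 3, 4); G = 16.
W^NE = (Σα)·G − ½Σα_i² = 16² − ½·66 = 223.
Planner sets c_i = Σα_j = 16 for every i, so G^SO = 4·16 = 64.
W^SO = (Σα)·G^SO − ½·4·(Σα)² = (4/2)·16² = 512.
Deadweight loss = W^SO − W^NE = 289.

289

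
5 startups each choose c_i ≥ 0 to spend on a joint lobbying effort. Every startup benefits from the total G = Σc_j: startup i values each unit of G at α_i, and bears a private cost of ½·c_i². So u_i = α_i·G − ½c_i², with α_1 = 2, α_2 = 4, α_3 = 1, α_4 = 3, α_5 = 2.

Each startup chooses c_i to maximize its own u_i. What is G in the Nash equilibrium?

Startup i's FOC: ∂u_i/∂c_i = α_i − c_i = 0, so c_i* = α_i.
NE contributions = (2, 4, 1, 3, 2); G = 12.

12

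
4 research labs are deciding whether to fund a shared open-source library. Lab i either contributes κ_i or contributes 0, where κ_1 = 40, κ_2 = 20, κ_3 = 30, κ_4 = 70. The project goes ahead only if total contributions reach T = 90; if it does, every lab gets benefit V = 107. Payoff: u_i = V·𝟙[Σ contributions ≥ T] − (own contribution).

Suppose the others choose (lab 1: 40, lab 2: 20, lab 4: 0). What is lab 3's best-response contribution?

Others' total = 60. Contributing 30 brings total to 90 ≥ 90: gain V − κ_3 = 77.
Best response: 30.

30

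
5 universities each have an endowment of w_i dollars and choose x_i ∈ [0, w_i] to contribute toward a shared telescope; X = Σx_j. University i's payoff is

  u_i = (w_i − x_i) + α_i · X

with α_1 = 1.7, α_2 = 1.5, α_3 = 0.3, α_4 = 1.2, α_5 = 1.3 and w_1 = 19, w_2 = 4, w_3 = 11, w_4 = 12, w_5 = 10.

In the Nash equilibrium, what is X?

∂u_i/∂x_i = α_i − 1, so university i contributes w_i if α_i > 1, else 0.
α_i > 1 for i ∈ {1, 2, 4, 5}; NE contributions (19, 4, 0, 12, 10), X = 45.

45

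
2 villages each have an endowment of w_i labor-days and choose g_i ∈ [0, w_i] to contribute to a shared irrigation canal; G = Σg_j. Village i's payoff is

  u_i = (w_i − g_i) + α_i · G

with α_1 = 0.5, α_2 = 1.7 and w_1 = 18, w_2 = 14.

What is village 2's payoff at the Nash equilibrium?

∂u_i/∂g_i = α_i − 1, so village i contributes w_i if α_i > 1, else 0.
α_i > 1 for i ∈ {2}; NE contributions (0, 14), G = 14.
u_2 = (14 − 14) + 1.7·14 = 23.8.

23.8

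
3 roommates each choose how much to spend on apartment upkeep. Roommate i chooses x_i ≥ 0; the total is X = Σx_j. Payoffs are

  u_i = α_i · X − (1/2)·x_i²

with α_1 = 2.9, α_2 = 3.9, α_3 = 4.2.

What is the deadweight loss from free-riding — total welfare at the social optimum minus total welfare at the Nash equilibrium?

81.13

Roommate i's FOC: ∂u_i/∂x_i = α_i − x_i = 0, so x_i* = α_i.
NE contributions = (2.9, 3.9, 4.2); X = 11.
W^NE = (Σα)·X − ½Σα_i² = 11² − ½·41.26 = 100.37.
Planner sets x_i = Σα_j = 11 for every i, so X^SO = 3·11 = 33.
W^SO = (Σα)·X^SO − ½·3·(Σα)² = (3/2)·11² = 181.5.
Deadweight loss = W^SO − W^NE = 81.13.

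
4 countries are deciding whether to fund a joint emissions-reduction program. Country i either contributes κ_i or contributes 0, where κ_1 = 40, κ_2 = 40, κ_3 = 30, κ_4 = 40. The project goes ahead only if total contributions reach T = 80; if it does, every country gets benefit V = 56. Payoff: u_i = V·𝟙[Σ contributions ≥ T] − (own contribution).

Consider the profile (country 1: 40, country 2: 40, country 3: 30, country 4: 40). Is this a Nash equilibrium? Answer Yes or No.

No

Total = 150 ≥ 80: provided.
Country 1 (pledges 40, payoff 16): dropping to 0 → total 110, payoff 56. Profitable deviation.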